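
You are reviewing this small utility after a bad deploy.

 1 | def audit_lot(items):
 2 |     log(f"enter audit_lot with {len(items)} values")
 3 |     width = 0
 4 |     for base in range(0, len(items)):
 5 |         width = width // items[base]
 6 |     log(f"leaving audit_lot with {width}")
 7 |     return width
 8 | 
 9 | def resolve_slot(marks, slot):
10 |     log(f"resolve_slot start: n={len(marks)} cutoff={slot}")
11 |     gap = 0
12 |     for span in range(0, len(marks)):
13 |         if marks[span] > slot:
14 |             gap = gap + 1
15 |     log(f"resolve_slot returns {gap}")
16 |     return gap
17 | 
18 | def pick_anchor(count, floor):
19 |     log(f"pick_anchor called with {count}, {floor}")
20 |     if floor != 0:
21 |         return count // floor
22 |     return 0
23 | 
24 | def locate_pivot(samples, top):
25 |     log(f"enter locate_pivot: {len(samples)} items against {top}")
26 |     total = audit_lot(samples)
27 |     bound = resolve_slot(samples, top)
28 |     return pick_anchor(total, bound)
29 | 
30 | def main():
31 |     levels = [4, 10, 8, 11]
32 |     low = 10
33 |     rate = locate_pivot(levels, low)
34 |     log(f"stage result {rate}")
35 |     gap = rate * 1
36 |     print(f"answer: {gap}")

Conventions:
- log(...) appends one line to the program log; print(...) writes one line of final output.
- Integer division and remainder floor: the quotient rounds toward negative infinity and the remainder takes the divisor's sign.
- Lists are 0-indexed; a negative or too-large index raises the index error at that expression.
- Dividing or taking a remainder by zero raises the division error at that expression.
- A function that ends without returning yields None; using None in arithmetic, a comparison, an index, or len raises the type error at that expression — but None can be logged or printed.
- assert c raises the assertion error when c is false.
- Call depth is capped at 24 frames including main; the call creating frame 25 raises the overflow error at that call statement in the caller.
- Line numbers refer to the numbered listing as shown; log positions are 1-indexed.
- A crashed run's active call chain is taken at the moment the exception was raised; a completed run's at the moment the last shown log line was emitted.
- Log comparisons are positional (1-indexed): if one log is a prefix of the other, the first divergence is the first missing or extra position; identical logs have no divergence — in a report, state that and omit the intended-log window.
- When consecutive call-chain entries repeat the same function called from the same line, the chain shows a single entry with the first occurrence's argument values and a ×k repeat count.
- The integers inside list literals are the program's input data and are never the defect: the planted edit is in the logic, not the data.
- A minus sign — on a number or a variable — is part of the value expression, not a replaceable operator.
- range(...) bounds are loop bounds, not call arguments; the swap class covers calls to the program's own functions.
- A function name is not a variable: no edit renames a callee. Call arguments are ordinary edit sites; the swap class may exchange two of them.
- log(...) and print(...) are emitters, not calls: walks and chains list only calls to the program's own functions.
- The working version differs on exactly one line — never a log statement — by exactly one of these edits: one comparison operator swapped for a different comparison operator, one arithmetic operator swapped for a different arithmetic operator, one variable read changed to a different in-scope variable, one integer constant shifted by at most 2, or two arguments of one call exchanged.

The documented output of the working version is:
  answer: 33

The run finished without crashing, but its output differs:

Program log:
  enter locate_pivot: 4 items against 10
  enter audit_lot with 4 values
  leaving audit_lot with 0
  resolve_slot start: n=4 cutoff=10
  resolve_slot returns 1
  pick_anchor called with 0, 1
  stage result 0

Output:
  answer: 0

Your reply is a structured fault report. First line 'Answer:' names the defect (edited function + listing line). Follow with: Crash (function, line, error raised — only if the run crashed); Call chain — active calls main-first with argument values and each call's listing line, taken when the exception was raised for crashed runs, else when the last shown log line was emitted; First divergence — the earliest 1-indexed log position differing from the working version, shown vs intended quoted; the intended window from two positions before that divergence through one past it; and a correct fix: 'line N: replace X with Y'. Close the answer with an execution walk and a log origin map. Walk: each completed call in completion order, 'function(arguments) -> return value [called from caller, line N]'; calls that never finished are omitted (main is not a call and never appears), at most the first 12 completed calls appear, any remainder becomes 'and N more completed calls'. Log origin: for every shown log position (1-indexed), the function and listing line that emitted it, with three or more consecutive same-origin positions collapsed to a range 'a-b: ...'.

Answer: the defect is in audit_lot at line 5.
Key observation: Log line 3 is where behavior first shows: 'leaving audit_lot with 0' appears instead of 'leaving audit_lot with 33'.
Call chain: main.
First divergence: at position 3 the run shows 'leaving audit_lot with 0' where the working version logs 'leaving audit_lot with 33'.
Intended log window:
  1: enter locate_pivot: 4 items against 10
  2: enter audit_lot with 4 values
  3: leaving audit_lot with 33
  4: resolve_slot start: n=4 cutoff=10
Execution walk:
  audit_lot([4, 10, 8, 11]) -> 0  [called from locate_pivot, line 26]
  resolve_slot([4, 10, 8, 11], 10) -> 1  [called from locate_pivot, line 27]
  pick_anchor(0, 1) -> 0  [called from locate_pivot, line 28]
  locate_pivot([4, 10, 8, 11], 10) -> 0  [called from main, line 33]
Origin of each log line:
  1: logged in locate_pivot at line 25
  2: logged in audit_lot at line 2
  3: logged in audit_lot at line 6
  4: logged in resolve_slot at line 10
  5: logged in resolve_slot at line 15
  6: logged in pick_anchor at line 19
  7: logged in main at line 34
A correct fix: line 5: replace `//` with `+`.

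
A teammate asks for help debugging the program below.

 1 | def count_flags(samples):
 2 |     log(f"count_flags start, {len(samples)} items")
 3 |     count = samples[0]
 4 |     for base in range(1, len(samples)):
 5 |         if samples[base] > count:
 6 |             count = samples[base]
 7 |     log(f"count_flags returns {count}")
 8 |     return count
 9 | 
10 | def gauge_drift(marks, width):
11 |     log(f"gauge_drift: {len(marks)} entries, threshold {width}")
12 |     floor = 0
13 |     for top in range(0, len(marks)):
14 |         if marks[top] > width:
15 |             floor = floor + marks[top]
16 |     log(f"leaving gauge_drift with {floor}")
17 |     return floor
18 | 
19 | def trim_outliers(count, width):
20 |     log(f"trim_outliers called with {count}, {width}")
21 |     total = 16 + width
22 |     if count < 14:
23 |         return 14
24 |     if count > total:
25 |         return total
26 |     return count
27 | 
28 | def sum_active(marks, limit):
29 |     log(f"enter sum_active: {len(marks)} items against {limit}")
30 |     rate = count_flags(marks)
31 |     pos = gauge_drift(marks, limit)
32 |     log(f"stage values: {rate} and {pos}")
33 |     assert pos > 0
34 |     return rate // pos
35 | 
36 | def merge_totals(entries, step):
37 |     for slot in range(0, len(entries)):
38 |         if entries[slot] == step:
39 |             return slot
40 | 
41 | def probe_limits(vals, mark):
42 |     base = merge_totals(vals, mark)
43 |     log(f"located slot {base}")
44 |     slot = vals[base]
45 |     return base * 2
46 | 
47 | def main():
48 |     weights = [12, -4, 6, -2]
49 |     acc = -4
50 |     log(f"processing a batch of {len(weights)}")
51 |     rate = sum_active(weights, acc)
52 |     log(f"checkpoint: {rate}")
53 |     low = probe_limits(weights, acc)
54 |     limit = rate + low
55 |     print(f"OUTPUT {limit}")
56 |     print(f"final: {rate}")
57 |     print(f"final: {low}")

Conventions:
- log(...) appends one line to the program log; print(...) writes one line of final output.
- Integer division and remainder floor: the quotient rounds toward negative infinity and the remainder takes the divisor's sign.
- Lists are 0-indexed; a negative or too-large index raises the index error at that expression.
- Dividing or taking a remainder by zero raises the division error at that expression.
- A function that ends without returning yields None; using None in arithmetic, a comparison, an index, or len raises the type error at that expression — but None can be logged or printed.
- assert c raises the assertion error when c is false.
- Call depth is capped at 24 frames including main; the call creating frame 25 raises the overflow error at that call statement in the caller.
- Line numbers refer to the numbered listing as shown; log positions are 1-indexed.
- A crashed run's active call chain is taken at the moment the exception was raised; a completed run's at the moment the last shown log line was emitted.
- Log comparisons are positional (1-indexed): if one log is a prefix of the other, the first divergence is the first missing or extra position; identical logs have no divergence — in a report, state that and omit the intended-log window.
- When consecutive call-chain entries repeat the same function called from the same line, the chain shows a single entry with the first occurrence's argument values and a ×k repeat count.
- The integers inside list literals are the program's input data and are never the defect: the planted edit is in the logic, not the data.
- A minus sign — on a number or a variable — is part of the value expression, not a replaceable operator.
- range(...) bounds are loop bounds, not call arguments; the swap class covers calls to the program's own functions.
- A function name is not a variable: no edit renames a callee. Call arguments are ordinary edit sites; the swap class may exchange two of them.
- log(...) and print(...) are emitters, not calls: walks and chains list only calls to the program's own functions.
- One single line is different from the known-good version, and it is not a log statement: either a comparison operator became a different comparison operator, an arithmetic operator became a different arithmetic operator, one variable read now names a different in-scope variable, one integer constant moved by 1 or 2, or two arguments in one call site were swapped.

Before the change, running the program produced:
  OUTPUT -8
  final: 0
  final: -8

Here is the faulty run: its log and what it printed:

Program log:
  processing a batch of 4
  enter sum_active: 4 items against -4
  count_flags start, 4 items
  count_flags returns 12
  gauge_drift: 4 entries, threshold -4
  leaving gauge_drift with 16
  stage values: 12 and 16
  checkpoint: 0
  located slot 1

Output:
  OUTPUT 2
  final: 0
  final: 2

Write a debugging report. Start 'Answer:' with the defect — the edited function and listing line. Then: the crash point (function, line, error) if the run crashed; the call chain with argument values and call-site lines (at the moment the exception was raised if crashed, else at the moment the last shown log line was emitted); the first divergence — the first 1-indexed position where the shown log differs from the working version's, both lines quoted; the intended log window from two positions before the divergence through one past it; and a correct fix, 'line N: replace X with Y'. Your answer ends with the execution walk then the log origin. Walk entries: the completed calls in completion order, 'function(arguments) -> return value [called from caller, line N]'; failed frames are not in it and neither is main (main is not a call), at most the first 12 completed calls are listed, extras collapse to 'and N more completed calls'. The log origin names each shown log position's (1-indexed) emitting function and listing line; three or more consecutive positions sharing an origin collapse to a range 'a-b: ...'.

Answer: the defect is in probe_limits at line 45.
Key observation: The logs agree in full; only the final output differs.
Call chain: main -> probe_limits([12, -4, 6, -2], -4) (called at line 53).
First divergence: none (the log streams are identical).
Execution walk:
  count_flags([12, -4, 6, -2]) -> 12  [called from sum_active, line 30]
  gauge_drift([12, -4, 6, -2], -4) -> 16  [called from sum_active, line 31]
  sum_active([12, -4, 6, -2], -4) -> 0  [called from main, line 51]
  merge_totals([12, -4, 6, -2], -4) -> 1  [called from probe_limits, line 42]
  probe_limits([12, -4, 6, -2], -4) -> 2  [called from main, line 53]
Log origin:
  1: logged in main at line 50
  2: logged in sum_active at line 29
  3: logged in count_flags at line 2
  4: logged in count_flags at line 7
  5: logged in gauge_drift at line 11
  6: logged in gauge_drift at line 16
  7: logged in sum_active at line 32
  8: logged in main at line 52
  9: logged in probe_limits at line 43
A correct fix: line 45: replace `base` with `slot`.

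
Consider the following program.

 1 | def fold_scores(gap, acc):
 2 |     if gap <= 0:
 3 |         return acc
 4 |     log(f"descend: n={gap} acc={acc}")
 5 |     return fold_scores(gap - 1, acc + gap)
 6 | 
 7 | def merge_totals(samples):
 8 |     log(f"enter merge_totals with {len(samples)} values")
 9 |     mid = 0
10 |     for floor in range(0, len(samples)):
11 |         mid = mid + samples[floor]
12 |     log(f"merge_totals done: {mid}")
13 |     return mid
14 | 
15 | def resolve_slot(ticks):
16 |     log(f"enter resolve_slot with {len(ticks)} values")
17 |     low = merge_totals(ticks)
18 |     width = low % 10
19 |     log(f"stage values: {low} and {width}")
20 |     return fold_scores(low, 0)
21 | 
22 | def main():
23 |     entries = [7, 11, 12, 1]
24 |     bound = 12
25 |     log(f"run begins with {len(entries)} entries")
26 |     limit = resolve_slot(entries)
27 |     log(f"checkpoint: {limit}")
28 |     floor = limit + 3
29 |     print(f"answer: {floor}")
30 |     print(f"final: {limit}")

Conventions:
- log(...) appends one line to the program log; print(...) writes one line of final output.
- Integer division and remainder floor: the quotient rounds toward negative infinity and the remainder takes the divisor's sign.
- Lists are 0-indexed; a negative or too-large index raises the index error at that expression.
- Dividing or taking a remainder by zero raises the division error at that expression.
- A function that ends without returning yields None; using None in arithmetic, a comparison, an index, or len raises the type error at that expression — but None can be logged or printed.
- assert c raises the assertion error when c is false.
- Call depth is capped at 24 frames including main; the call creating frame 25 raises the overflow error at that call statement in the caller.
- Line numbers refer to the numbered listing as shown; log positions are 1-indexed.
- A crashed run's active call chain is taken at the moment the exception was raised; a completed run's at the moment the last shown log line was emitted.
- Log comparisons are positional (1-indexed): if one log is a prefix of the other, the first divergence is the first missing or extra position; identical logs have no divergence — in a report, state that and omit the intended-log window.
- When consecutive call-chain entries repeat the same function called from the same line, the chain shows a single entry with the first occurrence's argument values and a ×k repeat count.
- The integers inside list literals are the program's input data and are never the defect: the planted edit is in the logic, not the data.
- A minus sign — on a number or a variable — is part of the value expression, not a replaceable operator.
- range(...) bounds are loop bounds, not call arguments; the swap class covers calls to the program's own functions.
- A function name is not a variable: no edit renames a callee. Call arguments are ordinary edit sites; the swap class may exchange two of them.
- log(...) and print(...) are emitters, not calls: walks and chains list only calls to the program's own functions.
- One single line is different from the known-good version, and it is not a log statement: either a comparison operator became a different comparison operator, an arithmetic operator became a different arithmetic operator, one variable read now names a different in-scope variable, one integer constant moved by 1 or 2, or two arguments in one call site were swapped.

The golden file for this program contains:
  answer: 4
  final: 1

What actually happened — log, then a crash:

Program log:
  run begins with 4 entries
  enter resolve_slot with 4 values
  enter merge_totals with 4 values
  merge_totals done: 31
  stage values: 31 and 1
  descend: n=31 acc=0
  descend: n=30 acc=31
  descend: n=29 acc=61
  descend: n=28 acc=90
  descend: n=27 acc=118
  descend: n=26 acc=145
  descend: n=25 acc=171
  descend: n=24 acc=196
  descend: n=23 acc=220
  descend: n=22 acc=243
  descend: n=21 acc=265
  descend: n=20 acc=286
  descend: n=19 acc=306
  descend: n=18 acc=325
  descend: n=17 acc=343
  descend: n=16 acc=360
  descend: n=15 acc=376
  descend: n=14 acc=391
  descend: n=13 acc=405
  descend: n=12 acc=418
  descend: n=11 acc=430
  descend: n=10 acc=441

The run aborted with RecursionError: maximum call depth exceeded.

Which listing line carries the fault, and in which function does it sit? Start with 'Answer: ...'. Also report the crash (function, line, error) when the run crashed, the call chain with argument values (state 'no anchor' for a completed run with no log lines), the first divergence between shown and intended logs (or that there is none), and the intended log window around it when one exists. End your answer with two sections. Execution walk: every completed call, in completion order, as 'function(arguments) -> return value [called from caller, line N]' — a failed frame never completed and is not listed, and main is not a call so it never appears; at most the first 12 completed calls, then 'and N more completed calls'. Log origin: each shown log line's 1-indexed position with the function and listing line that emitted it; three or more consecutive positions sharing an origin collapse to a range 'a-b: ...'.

Answer: the defect is in resolve_slot at line 20.
Key observation: Log line 6 is where behavior first shows: 'descend: n=31 acc=0' appears instead of 'descend: n=1 acc=0'.
Crash: fold_scores, line 5, RecursionError.
Call chain: main -> resolve_slot([7, 11, 12, 1]) (called at line 26) -> fold_scores(31, 0) (called at line 20) -> fold_scores(30, 31) (called at line 5) ×21.
First divergence: position 6 — the shown line 'descend: n=31 acc=0' should read 'descend: n=1 acc=0'.
Intended log window:
  4: merge_totals done: 31
  5: stage values: 31 and 1
  6: descend: n=1 acc=0
  7: checkpoint: 1
Execution walk:
  merge_totals([7, 11, 12, 1]) -> 31  [called from resolve_slot, line 17]
Log origins:
  1: logged in main at line 25
  2: logged in resolve_slot at line 16
  3: logged in merge_totals at line 8
  4: logged in merge_totals at line 12
  5: logged in resolve_slot at line 19
  6-27: logged in fold_scores at line 4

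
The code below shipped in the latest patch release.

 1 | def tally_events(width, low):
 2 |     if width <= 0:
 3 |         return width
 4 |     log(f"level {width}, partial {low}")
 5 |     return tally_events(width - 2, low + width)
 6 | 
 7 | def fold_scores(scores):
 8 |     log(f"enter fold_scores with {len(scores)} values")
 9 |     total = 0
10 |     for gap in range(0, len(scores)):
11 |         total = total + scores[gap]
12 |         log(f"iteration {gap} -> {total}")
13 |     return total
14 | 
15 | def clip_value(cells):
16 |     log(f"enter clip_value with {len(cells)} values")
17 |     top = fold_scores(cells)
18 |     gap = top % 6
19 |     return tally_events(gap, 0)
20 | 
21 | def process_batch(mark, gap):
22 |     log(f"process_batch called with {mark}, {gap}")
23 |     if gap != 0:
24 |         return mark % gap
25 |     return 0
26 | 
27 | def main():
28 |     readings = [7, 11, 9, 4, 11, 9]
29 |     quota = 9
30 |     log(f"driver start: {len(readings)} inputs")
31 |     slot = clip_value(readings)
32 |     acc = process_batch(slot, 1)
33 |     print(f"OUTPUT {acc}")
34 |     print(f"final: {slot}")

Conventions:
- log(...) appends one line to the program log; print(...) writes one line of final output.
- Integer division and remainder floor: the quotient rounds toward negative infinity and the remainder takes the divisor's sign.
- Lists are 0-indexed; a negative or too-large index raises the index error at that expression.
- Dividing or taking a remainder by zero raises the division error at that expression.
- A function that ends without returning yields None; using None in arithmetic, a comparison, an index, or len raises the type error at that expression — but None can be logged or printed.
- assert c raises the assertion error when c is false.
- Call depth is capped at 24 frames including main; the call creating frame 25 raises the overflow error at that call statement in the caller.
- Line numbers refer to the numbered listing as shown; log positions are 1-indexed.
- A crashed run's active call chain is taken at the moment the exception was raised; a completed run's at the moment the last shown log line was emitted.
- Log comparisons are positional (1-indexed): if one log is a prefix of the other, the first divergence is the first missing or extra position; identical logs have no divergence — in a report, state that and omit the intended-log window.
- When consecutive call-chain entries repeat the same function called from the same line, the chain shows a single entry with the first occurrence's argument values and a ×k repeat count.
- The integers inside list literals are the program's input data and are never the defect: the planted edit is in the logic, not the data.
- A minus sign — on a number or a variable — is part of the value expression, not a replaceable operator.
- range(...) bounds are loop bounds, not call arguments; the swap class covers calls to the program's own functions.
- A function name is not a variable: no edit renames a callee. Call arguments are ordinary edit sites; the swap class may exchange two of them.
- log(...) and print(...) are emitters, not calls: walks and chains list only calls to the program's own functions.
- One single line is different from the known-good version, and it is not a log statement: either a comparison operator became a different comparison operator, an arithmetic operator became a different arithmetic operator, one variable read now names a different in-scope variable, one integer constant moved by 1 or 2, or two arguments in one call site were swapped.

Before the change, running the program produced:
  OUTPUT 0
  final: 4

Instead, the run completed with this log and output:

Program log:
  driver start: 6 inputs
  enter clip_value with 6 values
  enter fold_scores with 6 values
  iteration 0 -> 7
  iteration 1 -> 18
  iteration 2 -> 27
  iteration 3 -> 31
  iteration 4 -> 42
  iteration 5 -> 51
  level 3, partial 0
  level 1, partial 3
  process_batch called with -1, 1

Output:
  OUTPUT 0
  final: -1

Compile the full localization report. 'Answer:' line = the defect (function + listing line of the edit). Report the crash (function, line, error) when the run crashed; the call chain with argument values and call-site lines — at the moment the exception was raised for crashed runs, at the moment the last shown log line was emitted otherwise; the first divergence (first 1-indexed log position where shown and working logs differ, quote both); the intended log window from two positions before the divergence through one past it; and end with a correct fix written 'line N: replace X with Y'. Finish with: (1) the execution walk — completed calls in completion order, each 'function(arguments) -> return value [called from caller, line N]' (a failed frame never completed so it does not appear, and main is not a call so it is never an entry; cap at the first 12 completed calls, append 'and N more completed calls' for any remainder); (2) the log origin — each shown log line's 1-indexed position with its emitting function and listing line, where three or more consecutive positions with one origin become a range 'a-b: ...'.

Answer: the defect is in tally_events at line 3.
Key observation: The log first diverges at position 12: the faulty run prints 'process_batch called with -1, 1' where the working version prints 'process_batch called with 4, 1'.
Call chain: main -> process_batch(-1, 1) (called at line 32).
First divergence: position 12; shown 'process_batch called with -1, 1' vs intended 'process_batch called with 4, 1'.
Intended log window:
  10: level 3, partial 0
  11: level 1, partial 3
  12: process_batch called with 4, 1
Execution walk:
  fold_scores([7, 11, 9, 4, 11, 9]) -> 51  [called from clip_value, line 17]
  tally_events(-1, 4) -> -1  [called from tally_events, line 5]
  tally_events(1, 3) -> -1  [called from tally_events, line 5]
  tally_events(3, 0) -> -1  [called from clip_value, line 19]
  clip_value([7, 11, 9, 4, 11, 9]) -> -1  [called from main, line 31]
  process_batch(-1, 1) -> 0  [called from main, line 32]
Log origins:
  1: emitted by main (line 30)
  2: emitted by clip_value (line 16)
  3: emitted by fold_scores (line 8)
  4-9: emitted by fold_scores (line 12)
  10: emitted by tally_events (line 4)
  11: emitted by tally_events (line 4)
  12: emitted by process_batch (line 22)
A correct fix: line 3: replace `width` with `low`.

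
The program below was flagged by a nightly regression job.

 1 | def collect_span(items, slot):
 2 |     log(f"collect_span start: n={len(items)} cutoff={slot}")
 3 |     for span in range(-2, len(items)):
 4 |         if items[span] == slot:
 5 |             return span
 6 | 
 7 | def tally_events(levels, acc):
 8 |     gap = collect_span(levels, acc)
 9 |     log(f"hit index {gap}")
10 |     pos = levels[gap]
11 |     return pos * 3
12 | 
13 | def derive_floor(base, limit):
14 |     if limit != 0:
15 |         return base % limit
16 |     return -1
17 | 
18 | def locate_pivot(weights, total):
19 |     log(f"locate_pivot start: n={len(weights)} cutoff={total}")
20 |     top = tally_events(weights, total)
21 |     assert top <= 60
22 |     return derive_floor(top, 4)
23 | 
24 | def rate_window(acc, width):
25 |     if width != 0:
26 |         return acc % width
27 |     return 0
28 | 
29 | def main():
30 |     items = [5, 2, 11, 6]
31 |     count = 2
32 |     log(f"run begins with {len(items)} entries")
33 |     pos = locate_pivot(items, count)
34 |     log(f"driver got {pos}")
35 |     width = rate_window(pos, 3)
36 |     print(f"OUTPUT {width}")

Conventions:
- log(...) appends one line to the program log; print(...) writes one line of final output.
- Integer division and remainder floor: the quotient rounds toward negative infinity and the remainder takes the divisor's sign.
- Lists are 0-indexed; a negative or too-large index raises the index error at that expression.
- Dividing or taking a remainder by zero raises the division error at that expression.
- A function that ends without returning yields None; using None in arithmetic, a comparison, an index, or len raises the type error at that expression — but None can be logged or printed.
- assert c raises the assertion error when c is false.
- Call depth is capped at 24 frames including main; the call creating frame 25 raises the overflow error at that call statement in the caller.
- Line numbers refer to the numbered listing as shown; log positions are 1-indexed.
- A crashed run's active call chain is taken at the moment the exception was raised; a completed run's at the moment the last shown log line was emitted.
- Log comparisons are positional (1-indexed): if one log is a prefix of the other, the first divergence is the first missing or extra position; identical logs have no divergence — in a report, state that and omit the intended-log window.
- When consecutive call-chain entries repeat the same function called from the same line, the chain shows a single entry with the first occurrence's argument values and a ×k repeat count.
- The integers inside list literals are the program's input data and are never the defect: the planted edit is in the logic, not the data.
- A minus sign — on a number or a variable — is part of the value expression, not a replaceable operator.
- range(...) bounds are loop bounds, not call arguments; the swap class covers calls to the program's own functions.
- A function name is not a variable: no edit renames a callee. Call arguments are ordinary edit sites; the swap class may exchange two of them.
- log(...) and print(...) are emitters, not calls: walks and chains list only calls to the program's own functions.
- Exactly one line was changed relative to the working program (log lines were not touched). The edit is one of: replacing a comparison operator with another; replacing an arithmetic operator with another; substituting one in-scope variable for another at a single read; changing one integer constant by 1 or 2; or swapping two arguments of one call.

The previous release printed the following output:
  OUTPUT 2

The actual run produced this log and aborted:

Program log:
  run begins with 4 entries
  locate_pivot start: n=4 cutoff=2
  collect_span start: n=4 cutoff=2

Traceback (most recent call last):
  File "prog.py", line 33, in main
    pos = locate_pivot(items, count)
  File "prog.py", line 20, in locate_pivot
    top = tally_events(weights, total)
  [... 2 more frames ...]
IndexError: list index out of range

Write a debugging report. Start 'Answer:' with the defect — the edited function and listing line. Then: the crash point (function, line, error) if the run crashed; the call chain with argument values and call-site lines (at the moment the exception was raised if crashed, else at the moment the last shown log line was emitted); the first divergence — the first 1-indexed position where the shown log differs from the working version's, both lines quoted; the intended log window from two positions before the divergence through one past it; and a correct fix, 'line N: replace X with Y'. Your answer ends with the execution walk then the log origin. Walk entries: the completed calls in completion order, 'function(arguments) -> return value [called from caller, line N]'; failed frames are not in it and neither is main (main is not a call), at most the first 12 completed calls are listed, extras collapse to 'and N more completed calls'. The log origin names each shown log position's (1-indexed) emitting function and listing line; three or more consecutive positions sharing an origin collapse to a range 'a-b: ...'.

Answer: the defect is in collect_span at line 3.
Key fact: After 3 matching log lines the faulty run goes silent, while the working version continues with 'hit index 1'.
Crash: collect_span, line 4, IndexError.
Call chain: main -> locate_pivot([5, 2, 11, 6], 2) (called at line 33) -> tally_events([5, 2, 11, 6], 2) (called at line 20) -> collect_span([5, 2, 11, 6], 2) (called at line 8).
First divergence: position 4 — the faulty run's log ends after 3 lines; the working version continues with 'hit index 1'.
Intended log window:
  2: locate_pivot start: n=4 cutoff=2
  3: collect_span start: n=4 cutoff=2
  4: hit index 1
  5: driver got 2
Execution walk:
  (no call completed)
Log line origins:
  1 — main, line 32
  2 — locate_pivot, line 19
  3 — collect_span, line 2
A correct fix: line 3: replace `-2` with `0`.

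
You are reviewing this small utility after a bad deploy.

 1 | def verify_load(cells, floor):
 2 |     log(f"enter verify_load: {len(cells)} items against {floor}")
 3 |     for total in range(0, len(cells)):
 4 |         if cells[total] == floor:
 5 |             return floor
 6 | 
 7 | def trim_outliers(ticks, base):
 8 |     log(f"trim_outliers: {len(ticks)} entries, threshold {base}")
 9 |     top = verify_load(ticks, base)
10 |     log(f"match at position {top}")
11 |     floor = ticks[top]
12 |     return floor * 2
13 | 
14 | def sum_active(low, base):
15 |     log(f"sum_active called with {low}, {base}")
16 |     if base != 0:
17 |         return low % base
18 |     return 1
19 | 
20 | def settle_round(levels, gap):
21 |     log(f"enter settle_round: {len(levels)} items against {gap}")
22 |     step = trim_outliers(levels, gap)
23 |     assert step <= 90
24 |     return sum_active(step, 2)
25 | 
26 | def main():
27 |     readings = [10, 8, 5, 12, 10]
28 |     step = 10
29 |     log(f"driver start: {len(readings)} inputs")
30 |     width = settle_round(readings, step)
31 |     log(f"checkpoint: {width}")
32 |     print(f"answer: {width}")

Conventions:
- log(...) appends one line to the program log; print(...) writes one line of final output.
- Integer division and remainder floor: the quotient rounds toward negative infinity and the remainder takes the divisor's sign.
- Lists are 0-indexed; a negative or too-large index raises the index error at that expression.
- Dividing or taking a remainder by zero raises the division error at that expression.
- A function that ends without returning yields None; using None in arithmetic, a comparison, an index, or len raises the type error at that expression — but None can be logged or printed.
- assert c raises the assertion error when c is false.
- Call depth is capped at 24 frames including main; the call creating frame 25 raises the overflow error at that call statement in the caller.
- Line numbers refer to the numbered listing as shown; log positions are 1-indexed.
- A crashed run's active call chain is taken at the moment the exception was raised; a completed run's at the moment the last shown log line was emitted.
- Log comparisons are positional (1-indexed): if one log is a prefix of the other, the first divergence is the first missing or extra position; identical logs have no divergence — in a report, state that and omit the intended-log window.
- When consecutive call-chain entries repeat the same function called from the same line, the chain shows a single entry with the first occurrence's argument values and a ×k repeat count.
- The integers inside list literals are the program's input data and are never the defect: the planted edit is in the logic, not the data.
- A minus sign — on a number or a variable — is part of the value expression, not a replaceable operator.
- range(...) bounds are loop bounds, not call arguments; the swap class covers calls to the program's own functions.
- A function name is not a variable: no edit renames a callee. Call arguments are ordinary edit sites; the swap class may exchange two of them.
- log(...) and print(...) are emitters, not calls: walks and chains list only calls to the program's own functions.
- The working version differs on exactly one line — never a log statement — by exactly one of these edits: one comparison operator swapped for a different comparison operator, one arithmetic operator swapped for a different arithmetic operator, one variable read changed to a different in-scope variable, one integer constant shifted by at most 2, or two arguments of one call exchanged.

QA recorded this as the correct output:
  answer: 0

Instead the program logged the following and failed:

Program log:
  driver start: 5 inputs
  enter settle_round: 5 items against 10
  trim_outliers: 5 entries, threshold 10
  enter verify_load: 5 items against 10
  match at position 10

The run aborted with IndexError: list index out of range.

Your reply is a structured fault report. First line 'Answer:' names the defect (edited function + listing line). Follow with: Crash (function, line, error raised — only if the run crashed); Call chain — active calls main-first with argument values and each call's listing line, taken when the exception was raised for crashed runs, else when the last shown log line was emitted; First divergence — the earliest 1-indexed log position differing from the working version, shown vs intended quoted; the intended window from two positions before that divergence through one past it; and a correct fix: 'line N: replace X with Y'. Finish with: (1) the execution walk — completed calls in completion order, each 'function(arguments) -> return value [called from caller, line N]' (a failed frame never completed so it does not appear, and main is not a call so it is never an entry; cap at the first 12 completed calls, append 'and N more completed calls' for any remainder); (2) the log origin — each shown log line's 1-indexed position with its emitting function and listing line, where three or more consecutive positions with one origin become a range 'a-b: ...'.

Answer: the defect is in verify_load at line 5.
Key fact: At log position 5 the runs split — shown 'match at position 10', but the working version logs 'match at position 0'.
Crash: trim_outliers, line 11, IndexError.
Call chain: main -> settle_round([10, 8, 5, 12, 10], 10) (called at line 30) -> trim_outliers([10, 8, 5, 12, 10], 10) (called at line 22).
First divergence: position 5 — the shown line 'match at position 10' should read 'match at position 0'.
Intended log window:
  3: trim_outliers: 5 entries, threshold 10
  4: enter verify_load: 5 items against 10
  5: match at position 0
  6: sum_active called with 20, 2
Execution walk:
  verify_load([10, 8, 5, 12, 10], 10) -> 10  [called from trim_outliers, line 9]
Origin of each log line:
  1: logged in main at line 29
  2: logged in settle_round at line 21
  3: logged in trim_outliers at line 8
  4: logged in verify_load at line 2
  5: logged in trim_outliers at line 10
A correct fix: line 5: replace `floor` with `total`.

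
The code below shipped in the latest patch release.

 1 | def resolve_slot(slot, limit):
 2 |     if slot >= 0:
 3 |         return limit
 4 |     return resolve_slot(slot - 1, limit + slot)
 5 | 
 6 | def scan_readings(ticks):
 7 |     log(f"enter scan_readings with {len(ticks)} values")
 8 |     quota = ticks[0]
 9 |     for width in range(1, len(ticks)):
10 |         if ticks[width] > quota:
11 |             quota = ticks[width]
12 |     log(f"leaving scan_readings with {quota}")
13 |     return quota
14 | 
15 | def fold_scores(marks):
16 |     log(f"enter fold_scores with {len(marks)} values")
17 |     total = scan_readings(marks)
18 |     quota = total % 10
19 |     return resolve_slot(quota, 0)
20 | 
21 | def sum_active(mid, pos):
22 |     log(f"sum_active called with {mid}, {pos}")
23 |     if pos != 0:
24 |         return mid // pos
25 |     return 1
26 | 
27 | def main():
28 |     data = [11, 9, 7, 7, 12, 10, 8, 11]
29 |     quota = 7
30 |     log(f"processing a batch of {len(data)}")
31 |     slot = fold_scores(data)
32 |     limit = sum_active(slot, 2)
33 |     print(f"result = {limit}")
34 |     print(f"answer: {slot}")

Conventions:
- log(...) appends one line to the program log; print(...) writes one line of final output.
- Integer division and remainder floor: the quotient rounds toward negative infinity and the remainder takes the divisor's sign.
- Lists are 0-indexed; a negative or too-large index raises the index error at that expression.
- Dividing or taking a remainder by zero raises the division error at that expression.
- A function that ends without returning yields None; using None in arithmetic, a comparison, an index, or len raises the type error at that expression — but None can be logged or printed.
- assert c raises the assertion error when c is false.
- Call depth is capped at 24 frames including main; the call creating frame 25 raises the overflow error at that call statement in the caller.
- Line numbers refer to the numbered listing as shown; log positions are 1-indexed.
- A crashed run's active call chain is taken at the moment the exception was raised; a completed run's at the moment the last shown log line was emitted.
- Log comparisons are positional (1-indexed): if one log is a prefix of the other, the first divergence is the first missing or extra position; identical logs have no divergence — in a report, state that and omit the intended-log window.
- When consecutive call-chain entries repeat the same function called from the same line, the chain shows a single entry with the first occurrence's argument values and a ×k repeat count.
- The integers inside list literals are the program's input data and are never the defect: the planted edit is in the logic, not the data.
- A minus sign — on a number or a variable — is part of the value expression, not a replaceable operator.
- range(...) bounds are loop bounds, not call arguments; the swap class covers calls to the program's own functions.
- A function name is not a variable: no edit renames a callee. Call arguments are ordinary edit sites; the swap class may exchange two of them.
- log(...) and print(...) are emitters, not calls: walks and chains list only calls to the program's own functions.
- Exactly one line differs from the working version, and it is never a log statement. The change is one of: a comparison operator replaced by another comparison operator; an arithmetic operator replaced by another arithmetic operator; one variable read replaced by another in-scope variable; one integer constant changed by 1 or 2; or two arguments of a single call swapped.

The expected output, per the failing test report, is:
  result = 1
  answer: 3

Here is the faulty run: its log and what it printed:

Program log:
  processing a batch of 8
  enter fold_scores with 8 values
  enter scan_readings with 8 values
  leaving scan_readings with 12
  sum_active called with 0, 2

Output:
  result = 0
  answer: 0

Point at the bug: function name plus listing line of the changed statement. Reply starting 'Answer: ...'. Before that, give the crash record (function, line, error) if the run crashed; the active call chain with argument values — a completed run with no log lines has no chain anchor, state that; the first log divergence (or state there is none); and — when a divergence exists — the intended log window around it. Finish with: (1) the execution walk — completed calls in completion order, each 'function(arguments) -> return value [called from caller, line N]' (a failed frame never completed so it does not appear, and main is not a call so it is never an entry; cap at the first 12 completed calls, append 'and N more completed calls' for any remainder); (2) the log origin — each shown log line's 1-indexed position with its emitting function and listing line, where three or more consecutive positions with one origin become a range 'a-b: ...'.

Answer: the defect is in resolve_slot at line 2.
Key fact: The earliest visible damage is log position 5 — 'sum_active called with 0, 2' rather than the intended 'sum_active called with 3, 2'.
Call chain: main -> sum_active(0, 2) (called at line 32).
First divergence: position 5 — the shown line 'sum_active called with 0, 2' should read 'sum_active called with 3, 2'.
Intended log window:
  3: enter scan_readings with 8 values
  4: leaving scan_readings with 12
  5: sum_active called with 3, 2
Execution walk:
  scan_readings([11, 9, 7, 7, 12, 10, 8, 11]) -> 12  [called from fold_scores, line 17]
  resolve_slot(2, 0) -> 0  [called from fold_scores, line 19]
  fold_scores([11, 9, 7, 7, 12, 10, 8, 11]) -> 0  [called from main, line 31]
  sum_active(0, 2) -> 0  [called from main, line 32]
Origin of each log line:
  1: emitted by main (line 30)
  2: emitted by fold_scores (line 16)
  3: emitted by scan_readings (line 7)
  4: emitted by scan_readings (line 12)
  5: emitted by sum_active (line 22)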